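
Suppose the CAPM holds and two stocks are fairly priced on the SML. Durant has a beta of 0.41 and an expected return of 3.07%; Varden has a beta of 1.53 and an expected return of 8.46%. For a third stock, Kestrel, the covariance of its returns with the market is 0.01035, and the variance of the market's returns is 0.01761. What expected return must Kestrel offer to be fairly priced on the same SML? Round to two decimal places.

MRP = (8.46% − 3.07%) / (1.53 − 0.41) = 4.8125%
R_f = 3.07% − 0.41 × 4.8125% = 1.0969%
β_Kestrel = Cov / Var(R_m) = 0.01035 / 0.01761 = 0.5877
E(R_Kestrel) = R_f + β × MRP = 1.0969% + 0.5877 × 4.8125% = 3.93%

3.93%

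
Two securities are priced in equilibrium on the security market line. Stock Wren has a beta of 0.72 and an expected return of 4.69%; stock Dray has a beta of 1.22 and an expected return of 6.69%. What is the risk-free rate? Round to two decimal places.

1.81%

Both satisfy E(R) = R_f + β·MRP, so the slope of the SML is
MRP = (6.69% − 4.69%) / (1.22 − 0.72) = 2.00% / 0.50 = 4.0000%
R_f = E(R_Wren) − β_Wren·MRP = 4.69% − 0.72 × 4.0000% = 1.8100%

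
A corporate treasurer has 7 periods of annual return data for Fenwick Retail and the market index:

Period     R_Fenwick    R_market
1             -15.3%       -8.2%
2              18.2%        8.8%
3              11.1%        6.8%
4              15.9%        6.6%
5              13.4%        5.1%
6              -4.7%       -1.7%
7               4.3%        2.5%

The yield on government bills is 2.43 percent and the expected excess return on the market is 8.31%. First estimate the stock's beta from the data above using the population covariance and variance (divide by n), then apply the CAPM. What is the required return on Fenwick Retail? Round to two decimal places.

Mean R_i = (-15.3 + 18.2 + 11.1 + 15.9 + 13.4 − 4.7 + 4.3) / 7 = 6.1286%
Mean R_m = (-8.2 + 8.8 + 6.8 + 6.6 + 5.1 − 1.7 + 2.5) / 7 = 2.8429%
Σ(R_i − R̄_i)(R_m − R̄_m) = 431.1614  ⇒  Cov = 431.1614 / 7 = 61.5945
Σ(R_m − R̄_m)² = 213.0571  ⇒  Var(R_m) = 213.0571 / 7 = 30.4367
β = Cov / Var(R_m) = 61.5945 / 30.4367 = 2.0237
E(R) = R_f + β × MRP = 2.43% + 2.0237 × 8.31% = 19.25%

19.25%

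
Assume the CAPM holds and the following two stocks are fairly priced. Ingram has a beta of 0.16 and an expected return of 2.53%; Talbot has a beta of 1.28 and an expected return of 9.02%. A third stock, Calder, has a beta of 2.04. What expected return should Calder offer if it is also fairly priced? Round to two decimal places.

13.42%

MRP (SML slope) = (9.02% − 2.53%) / (1.28 − 0.16) = 6.49% / 1.12 = 5.7946%
R_f (intercept) = 2.53% − 0.16 × 5.7946% = 1.6029%
E(R_Calder) = R_f + β × MRP = 1.6029% + 2.04 × 5.7946% = 13.42%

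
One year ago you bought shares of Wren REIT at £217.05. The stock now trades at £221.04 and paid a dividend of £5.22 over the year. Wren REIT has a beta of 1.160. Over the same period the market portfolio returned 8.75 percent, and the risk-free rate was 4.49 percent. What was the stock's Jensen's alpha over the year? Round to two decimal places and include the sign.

-5.19%

Realised HPR = (P1 + D1 − P0) / P0 = (221.04 + 5.22 − 217.05) / 217.05 = 9.21 / 217.05 = 4.2433%
MRP = 8.75% − 4.49% = 4.26%
CAPM required = R_f + β·MRP = 4.49% + 1.160 × 4.26% = 9.43160%
α = realised − required = 4.2433% − 9.43160% = -5.19%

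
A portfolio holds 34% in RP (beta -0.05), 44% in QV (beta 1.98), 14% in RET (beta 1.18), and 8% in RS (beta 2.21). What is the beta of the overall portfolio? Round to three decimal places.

β_P = Σ w_i β_i = 0.34×-0.05 + 0.44×1.98 + 0.14×1.18 + 0.08×2.21 = 1.1962

1.196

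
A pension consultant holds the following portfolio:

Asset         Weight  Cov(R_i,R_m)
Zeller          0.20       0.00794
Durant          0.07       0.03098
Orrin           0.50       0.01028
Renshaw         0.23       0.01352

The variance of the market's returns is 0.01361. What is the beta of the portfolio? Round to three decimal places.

β_Zeller = 0.00794 / 0.01361 = 0.5834
β_Durant = 0.03098 / 0.01361 = 2.2763
β_Orrin = 0.01028 / 0.01361 = 0.7553
β_Renshaw = 0.01352 / 0.01361 = 0.9934
β_P = Σ w_i β_i = 0.20×0.5834 + 0.07×2.2763 + 0.50×0.7553 + 0.23×0.9934 = 0.8822

0.882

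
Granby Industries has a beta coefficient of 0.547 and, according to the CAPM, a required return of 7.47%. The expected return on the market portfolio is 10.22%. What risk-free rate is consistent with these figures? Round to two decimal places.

4.15%

E(R) = R_f + β(E(R_m) − R_f) = R_f(1 − β) + β·E(R_m)
7.47% = R_f × (1 − 0.547) + 0.547 × 10.22%
7.47% = R_f × 0.453 + 5.59034%
R_f = (7.47% − 5.59034%) / 0.453 = 4.15%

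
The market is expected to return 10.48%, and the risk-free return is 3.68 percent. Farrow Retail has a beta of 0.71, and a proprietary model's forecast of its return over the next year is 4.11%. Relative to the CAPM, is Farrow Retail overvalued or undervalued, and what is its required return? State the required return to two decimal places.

MRP = 10.48% − 3.68% = 6.80%
Required return = R_f + β·MRP = 3.68% + 0.71 × 6.80% = 8.51%
Forecast 4.11% < required 8.51% → the stock plots below the SML → overvalued.

Overvalued; required return 8.51%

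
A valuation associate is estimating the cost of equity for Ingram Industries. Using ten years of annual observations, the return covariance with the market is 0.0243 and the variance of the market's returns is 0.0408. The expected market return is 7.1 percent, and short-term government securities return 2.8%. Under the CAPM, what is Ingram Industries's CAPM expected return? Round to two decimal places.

5.36%

β = Cov(R_i, R_m) / Var(R_m) = 0.0243 / 0.0408 = 0.5956
MRP = 7.1% − 2.8% = 4.30%
E(R) = R_f + β × MRP = 2.8% + 0.5956 × 4.3% = 5.36%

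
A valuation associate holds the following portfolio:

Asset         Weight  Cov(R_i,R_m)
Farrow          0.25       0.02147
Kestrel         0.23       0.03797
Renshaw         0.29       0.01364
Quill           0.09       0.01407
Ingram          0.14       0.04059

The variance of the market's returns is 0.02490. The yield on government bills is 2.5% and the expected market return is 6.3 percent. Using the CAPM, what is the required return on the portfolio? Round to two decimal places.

6.32%

β_Farrow = 0.02147 / 0.02490 = 0.8622
β_Kestrel = 0.03797 / 0.02490 = 1.5249
β_Renshaw = 0.01364 / 0.02490 = 0.5478
β_Quill = 0.01407 / 0.02490 = 0.5651
β_Ingram = 0.04059 / 0.02490 = 1.6301
β_P = Σ w_i β_i = 0.25×0.8622 + 0.23×1.5249 + 0.29×0.5478 + 0.09×0.5651 + 0.14×1.6301 = 1.0042
MRP = 6.3% − 2.5% = 3.80%
E(R_P) = R_f + β_P × MRP = 2.5% + 1.0042 × 3.8% = 6.32%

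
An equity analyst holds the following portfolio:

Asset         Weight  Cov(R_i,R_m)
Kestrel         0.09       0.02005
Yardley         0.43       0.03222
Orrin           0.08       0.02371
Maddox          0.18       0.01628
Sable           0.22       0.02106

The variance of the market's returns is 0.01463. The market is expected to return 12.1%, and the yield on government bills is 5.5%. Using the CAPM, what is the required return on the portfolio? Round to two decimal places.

β_Kestrel = 0.02005 / 0.01463 = 1.3705
β_Yardley = 0.03222 / 0.01463 = 2.2023
β_Orrin = 0.02371 / 0.01463 = 1.6206
β_Maddox = 0.01628 / 0.01463 = 1.1128
β_Sable = 0.02106 / 0.01463 = 1.4395
β_P = Σ w_i β_i = 0.09×1.3705 + 0.43×2.2023 + 0.08×1.6206 + 0.18×1.1128 + 0.22×1.4395 = 1.7170
MRP = 12.1% − 5.5% = 6.60%
E(R_P) = R_f + β_P × MRP = 5.5% + 1.7170 × 6.6% = 16.83%

16.83%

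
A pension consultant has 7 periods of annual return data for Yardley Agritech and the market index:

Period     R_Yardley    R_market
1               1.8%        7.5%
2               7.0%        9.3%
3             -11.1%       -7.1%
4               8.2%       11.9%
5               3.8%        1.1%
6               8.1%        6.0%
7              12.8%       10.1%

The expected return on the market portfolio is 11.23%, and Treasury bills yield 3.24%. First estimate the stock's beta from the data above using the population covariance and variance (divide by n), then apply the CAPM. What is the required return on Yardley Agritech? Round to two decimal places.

11.49%

Mean R_i = (1.8 + 7.0 − 11.1 + 8.2 + 3.8 + 8.1 + 12.8) / 7 = 4.3714%
Mean R_m = (7.5 + 9.3 − 7.1 + 11.9 + 1.1 + 6.0 + 10.1) / 7 = 5.5429%
Σ(R_i − R̄_i)(R_m − R̄_m) = 267.4386  ⇒  Cov = 267.4386 / 7 = 38.2055
Σ(R_m − R̄_m)² = 258.9171  ⇒  Var(R_m) = 258.9171 / 7 = 36.9882
β = Cov / Var(R_m) = 38.2055 / 36.9882 = 1.0329
MRP = 11.23% − 3.24% = 7.99%
E(R) = R_f + β × MRP = 3.24% + 1.0329 × 7.99% = 11.49%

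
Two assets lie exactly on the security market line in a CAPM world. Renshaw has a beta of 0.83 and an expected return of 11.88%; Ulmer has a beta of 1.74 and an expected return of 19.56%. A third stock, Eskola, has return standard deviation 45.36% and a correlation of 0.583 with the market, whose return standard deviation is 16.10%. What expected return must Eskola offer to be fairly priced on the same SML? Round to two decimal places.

18.74%

MRP = (19.56% − 11.88%) / (1.74 − 0.83) = 8.4396%
R_f = 11.88% − 0.83 × 8.4396% = 4.8751%
β_Eskola = ρ·σ_i/σ_m = 0.583 × 45.36 / 16.10 = 1.6425
E(R_Eskola) = R_f + β × MRP = 4.8751% + 1.6425 × 8.4396% = 18.74%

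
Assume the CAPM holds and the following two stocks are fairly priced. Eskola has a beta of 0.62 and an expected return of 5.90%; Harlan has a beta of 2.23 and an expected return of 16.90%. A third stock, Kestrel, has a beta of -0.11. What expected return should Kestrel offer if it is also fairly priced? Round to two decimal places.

MRP (SML slope) = (16.90% − 5.90%) / (2.23 − 0.62) = 11.00% / 1.61 = 6.8323%
R_f (intercept) = 5.90% − 0.62 × 6.8323% = 1.6640%
E(R_Kestrel) = R_f + β × MRP = 1.6640% + -0.11 × 6.8323% = 0.91%

0.91%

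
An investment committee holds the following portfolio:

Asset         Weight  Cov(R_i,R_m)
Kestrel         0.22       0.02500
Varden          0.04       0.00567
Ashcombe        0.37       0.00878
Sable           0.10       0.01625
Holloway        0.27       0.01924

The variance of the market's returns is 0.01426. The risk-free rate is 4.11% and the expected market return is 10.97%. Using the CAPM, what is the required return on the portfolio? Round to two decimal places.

11.71%

β_Kestrel = 0.02500 / 0.01426 = 1.7532
β_Varden = 0.00567 / 0.01426 = 0.3976
β_Ashcombe = 0.00878 / 0.01426 = 0.6157
β_Sable = 0.01625 / 0.01426 = 1.1396
β_Holloway = 0.01924 / 0.01426 = 1.3492
β_P = Σ w_i β_i = 0.22×1.7532 + 0.04×0.3976 + 0.37×0.6157 + 0.10×1.1396 + 0.27×1.3492 = 1.1077
MRP = 10.97% − 4.11% = 6.86%
E(R_P) = R_f + β_P × MRP = 4.11% + 1.1077 × 6.86% = 11.71%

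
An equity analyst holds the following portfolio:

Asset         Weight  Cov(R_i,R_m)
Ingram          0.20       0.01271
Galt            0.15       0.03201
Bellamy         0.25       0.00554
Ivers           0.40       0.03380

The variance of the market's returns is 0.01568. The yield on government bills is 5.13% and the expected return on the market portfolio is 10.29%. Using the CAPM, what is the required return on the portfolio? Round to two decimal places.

12.45%

β_Ingram = 0.01271 / 0.01568 = 0.8106
β_Galt = 0.03201 / 0.01568 = 2.0415
β_Bellamy = 0.00554 / 0.01568 = 0.3533
β_Ivers = 0.03380 / 0.01568 = 2.1556
β_P = Σ w_i β_i = 0.20×0.8106 + 0.15×2.0415 + 0.25×0.3533 + 0.40×2.1556 = 1.4189
MRP = 10.29% − 5.13% = 5.16%
E(R_P) = R_f + β_P × MRP = 5.13% + 1.4189 × 5.16% = 12.45%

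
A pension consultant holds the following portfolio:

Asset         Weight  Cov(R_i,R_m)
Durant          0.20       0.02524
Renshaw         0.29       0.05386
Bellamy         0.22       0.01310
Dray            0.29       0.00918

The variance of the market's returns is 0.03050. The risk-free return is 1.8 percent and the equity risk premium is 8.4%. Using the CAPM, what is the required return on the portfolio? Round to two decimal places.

9.02%

β_Durant = 0.02524 / 0.03050 = 0.8275
β_Renshaw = 0.05386 / 0.03050 = 1.7659
β_Bellamy = 0.01310 / 0.03050 = 0.4295
β_Dray = 0.00918 / 0.03050 = 0.3010
β_P = Σ w_i β_i = 0.20×0.8275 + 0.29×1.7659 + 0.22×0.4295 + 0.29×0.3010 = 0.8594
E(R_P) = R_f + β_P × MRP = 1.8% + 0.8594 × 8.4% = 9.02%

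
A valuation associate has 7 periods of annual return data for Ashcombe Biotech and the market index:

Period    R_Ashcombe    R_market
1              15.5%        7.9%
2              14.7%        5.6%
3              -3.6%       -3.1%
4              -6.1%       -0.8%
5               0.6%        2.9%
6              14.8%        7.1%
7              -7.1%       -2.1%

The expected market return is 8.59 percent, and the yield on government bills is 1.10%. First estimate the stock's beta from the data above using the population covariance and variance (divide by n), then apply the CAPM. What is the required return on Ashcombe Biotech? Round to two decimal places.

Mean R_i = (15.5 + 14.7 − 3.6 − 6.1 + 0.6 + 14.8 − 7.1) / 7 = 4.1143%
Mean R_m = (7.9 + 5.6 − 3.1 − 0.8 + 2.9 + 7.1 − 2.1) / 7 = 2.5000%
Σ(R_i − R̄_i)(R_m − R̄_m) = 270.5400  ⇒  Cov = 270.5400 / 7 = 38.6486
Σ(R_m − R̄_m)² = 123.5000  ⇒  Var(R_m) = 123.5000 / 7 = 17.6429
β = Cov / Var(R_m) = 38.6486 / 17.6429 = 2.1906
MRP = 8.59% − 1.10% = 7.49%
E(R) = R_f + β × MRP = 1.10% + 2.1906 × 7.49% = 17.51%

17.51%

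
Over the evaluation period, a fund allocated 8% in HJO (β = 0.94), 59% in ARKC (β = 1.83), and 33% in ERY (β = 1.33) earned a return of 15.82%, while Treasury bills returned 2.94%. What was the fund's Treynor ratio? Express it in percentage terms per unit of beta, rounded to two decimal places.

8.08%

β_P = 0.08×0.94 + 0.59×1.83 + 0.33×1.33 = 1.5938
Treynor = (R_P − R_f) / β_P = (15.82% − 2.94%) / 1.5938 = 12.88% / 1.5938 = 8.08%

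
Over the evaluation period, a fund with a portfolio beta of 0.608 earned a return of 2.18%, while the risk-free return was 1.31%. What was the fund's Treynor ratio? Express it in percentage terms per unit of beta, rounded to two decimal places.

1.43%

Treynor = (R_P − R_f) / β_P = (2.18% − 1.31%) / 0.6080 = 0.87% / 0.6080 = 1.43%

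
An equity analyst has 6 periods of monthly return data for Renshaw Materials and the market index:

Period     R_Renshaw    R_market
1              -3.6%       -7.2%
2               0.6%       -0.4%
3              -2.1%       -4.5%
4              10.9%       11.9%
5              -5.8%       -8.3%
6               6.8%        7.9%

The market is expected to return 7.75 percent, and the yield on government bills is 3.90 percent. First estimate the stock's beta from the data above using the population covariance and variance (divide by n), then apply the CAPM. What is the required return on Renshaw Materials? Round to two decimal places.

Mean R_i = (-3.6 + 0.6 − 2.1 + 10.9 − 5.8 + 6.8) / 6 = 1.1333%
Mean R_m = (-7.2 − 0.4 − 4.5 + 11.9 − 8.3 + 7.9) / 6 = -0.1000%
Σ(R_i − R̄_i)(R_m − R̄_m) = 267.3800  ⇒  Cov = 267.3800 / 6 = 44.5633
Σ(R_m − R̄_m)² = 345.1000  ⇒  Var(R_m) = 345.1000 / 6 = 57.5167
β = Cov / Var(R_m) = 44.5633 / 57.5167 = 0.7748
MRP = 7.75% − 3.90% = 3.85%
E(R) = R_f + β × MRP = 3.90% + 0.7748 × 3.85% = 6.88%

6.88%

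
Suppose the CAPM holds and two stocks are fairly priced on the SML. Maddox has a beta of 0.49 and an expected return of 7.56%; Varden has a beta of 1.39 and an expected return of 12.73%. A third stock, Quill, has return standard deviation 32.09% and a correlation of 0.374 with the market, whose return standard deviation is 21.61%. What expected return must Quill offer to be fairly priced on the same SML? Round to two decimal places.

7.94%

MRP = (12.73% − 7.56%) / (1.39 − 0.49) = 5.7444%
R_f = 7.56% − 0.49 × 5.7444% = 4.7452%
β_Quill = ρ·σ_i/σ_m = 0.374 × 32.09 / 21.61 = 0.5554
E(R_Quill) = R_f + β × MRP = 4.7452% + 0.5554 × 5.7444% = 7.94%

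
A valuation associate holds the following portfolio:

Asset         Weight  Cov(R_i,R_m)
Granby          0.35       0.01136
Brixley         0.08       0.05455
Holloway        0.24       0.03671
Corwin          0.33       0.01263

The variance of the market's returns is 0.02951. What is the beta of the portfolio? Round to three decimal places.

0.722

β_Granby = 0.01136 / 0.02951 = 0.3850
β_Brixley = 0.05455 / 0.02951 = 1.8485
β_Holloway = 0.03671 / 0.02951 = 1.2440
β_Corwin = 0.01263 / 0.02951 = 0.4280
β_P = Σ w_i β_i = 0.35×0.3850 + 0.08×1.8485 + 0.24×1.2440 + 0.33×0.4280 = 0.7224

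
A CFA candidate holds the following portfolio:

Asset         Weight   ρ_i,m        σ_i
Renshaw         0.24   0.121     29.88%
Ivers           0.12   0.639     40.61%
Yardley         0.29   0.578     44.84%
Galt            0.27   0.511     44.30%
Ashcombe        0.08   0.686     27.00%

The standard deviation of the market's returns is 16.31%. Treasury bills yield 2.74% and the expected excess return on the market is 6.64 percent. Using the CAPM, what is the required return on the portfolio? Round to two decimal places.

10.51%

β_Renshaw = 0.121 × 29.88% / 16.31% = 0.2217
β_Ivers = 0.639 × 40.61% / 16.31% = 1.5910
β_Yardley = 0.578 × 44.84% / 16.31% = 1.5891
β_Galt = 0.511 × 44.30% / 16.31% = 1.3879
β_Ashcombe = 0.686 × 27.00% / 16.31% = 1.1356
β_P = Σ w_i β_i = 0.24×0.2217 + 0.12×1.5910 + 0.29×1.5891 + 0.27×1.3879 + 0.08×1.1356 = 1.1705
E(R_P) = R_f + β_P × MRP = 2.74% + 1.1705 × 6.64% = 10.51%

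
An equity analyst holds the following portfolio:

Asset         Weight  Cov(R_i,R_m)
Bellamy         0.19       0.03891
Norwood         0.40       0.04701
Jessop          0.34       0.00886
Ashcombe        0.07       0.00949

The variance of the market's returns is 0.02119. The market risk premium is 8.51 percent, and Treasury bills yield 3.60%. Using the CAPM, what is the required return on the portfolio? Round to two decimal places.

15.60%

β_Bellamy = 0.03891 / 0.02119 = 1.8362
β_Norwood = 0.04701 / 0.02119 = 2.2185
β_Jessop = 0.00886 / 0.02119 = 0.4181
β_Ashcombe = 0.00949 / 0.02119 = 0.4479
β_P = Σ w_i β_i = 0.19×1.8362 + 0.40×2.2185 + 0.34×0.4181 + 0.07×0.4479 = 1.4098
E(R_P) = R_f + β_P × MRP = 3.60% + 1.4098 × 8.51% = 15.60%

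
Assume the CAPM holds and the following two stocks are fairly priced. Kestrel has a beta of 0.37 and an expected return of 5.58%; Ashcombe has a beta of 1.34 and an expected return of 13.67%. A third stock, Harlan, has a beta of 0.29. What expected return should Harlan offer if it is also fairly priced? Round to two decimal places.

4.91%

MRP (SML slope) = (13.67% − 5.58%) / (1.34 − 0.37) = 8.09% / 0.97 = 8.3402%
R_f (intercept) = 5.58% − 0.37 × 8.3402% = 2.4941%
E(R_Harlan) = R_f + β × MRP = 2.4941% + 0.29 × 8.3402% = 4.91%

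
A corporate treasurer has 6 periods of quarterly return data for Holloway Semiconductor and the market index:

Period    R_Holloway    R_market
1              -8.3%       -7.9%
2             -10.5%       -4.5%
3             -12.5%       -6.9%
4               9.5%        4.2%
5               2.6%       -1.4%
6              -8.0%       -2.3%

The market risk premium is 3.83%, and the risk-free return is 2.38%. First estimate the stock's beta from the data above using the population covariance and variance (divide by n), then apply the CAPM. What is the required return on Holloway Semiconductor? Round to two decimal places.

Mean R_i = (-8.3 − 10.5 − 12.5 + 9.5 + 2.6 − 8.0) / 6 = -4.5333%
Mean R_m = (-7.9 − 4.5 − 6.9 + 4.2 − 1.4 − 2.3) / 6 = -3.1333%
Σ(R_i − R̄_i)(R_m − R̄_m) = 168.5033  ⇒  Cov = 168.5033 / 6 = 28.0839
Σ(R_m − R̄_m)² = 96.2533  ⇒  Var(R_m) = 96.2533 / 6 = 16.0422
β = Cov / Var(R_m) = 28.0839 / 16.0422 = 1.7506
E(R) = R_f + β × MRP = 2.38% + 1.7506 × 3.83% = 9.08%

9.08%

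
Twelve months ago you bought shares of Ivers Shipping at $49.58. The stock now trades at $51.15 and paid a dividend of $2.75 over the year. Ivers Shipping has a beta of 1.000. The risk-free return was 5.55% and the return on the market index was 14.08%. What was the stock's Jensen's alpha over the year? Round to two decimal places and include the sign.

-5.37%

Realised HPR = (P1 + D1 − P0) / P0 = (51.15 + 2.75 − 49.58) / 49.58 = 4.32 / 49.58 = 8.7132%
MRP = 14.08% − 5.55% = 8.53%
CAPM required = R_f + β·MRP = 5.55% + 1.000 × 8.53% = 14.08000%
α = realised − required = 8.7132% − 14.08000% = -5.37%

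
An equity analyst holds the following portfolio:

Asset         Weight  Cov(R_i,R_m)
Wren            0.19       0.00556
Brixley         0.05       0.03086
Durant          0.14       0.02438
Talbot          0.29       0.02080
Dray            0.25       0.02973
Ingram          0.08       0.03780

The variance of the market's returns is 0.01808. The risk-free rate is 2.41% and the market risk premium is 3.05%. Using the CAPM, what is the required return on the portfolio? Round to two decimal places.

6.21%

β_Wren = 0.00556 / 0.01808 = 0.3075
β_Brixley = 0.03086 / 0.01808 = 1.7069
β_Durant = 0.02438 / 0.01808 = 1.3485
β_Talbot = 0.02080 / 0.01808 = 1.1504
β_Dray = 0.02973 / 0.01808 = 1.6444
β_Ingram = 0.03780 / 0.01808 = 2.0907
β_P = Σ w_i β_i = 0.19×0.3075 + 0.05×1.7069 + 0.14×1.3485 + 0.29×1.1504 + 0.25×1.6444 + 0.08×2.0907 = 1.2445
E(R_P) = R_f + β_P × MRP = 2.41% + 1.2445 × 3.05% = 6.21%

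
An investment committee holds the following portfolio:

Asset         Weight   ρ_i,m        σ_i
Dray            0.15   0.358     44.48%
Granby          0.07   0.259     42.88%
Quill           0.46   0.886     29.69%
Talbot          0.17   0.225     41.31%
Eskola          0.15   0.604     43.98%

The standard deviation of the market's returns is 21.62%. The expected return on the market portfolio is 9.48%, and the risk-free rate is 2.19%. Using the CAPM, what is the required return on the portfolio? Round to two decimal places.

9.21%

β_Dray = 0.358 × 44.48% / 21.62% = 0.7365
β_Granby = 0.259 × 42.88% / 21.62% = 0.5137
β_Quill = 0.886 × 29.69% / 21.62% = 1.2167
β_Talbot = 0.225 × 41.31% / 21.62% = 0.4299
β_Eskola = 0.604 × 43.98% / 21.62% = 1.2287
β_P = Σ w_i β_i = 0.15×0.7365 + 0.07×0.5137 + 0.46×1.2167 + 0.17×0.4299 + 0.15×1.2287 = 0.9635
MRP = 9.48% − 2.19% = 7.29%
E(R_P) = R_f + β_P × MRP = 2.19% + 0.9635 × 7.29% = 9.21%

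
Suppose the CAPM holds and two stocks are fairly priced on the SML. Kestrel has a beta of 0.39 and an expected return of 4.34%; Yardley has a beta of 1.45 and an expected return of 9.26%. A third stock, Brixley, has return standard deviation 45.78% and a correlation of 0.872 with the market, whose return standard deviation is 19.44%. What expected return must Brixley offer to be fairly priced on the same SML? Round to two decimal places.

MRP = (9.26% − 4.34%) / (1.45 − 0.39) = 4.6415%
R_f = 4.34% − 0.39 × 4.6415% = 2.5298%
β_Brixley = ρ·σ_i/σ_m = 0.872 × 45.78 / 19.44 = 2.0535
E(R_Brixley) = R_f + β × MRP = 2.5298% + 2.0535 × 4.6415% = 12.06%

12.06%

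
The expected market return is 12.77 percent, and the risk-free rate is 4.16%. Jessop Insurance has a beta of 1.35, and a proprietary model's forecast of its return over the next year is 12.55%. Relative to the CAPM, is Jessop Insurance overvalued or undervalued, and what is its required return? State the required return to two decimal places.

Overvalued; required return 15.78%

MRP = 12.77% − 4.16% = 8.61%
Required return = R_f + β·MRP = 4.16% + 1.35 × 8.61% = 15.78%
Forecast 12.55% < required 15.78% → the stock plots below the SML → overvalued.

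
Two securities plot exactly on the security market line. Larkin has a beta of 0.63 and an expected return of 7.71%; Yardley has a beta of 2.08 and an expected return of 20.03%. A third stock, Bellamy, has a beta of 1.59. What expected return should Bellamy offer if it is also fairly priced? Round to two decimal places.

MRP (SML slope) = (20.03% − 7.71%) / (2.08 − 0.63) = 12.32% / 1.45 = 8.4966%
R_f (intercept) = 7.71% − 0.63 × 8.4966% = 2.3571%
E(R_Bellamy) = R_f + β × MRP = 2.3571% + 1.59 × 8.4966% = 15.87%

15.87%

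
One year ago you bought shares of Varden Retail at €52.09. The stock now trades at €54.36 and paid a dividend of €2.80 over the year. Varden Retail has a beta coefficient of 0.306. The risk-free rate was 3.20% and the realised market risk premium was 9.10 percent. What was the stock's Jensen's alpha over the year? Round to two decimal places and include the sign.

+3.75%

Realised HPR = (P1 + D1 − P0) / P0 = (54.36 + 2.80 − 52.09) / 52.09 = 5.07 / 52.09 = 9.7332%
CAPM required = R_f + β·MRP = 3.20% + 0.306 × 9.10% = 5.98460%
α = realised − required = 9.7332% − 5.98460% = +3.75%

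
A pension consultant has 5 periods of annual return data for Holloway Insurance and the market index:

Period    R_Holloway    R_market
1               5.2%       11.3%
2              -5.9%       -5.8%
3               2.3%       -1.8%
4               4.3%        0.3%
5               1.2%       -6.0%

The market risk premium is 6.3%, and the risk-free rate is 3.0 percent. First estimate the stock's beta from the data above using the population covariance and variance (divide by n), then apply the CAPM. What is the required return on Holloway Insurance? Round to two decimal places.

5.70%

Mean R_i = (5.2 − 5.9 + 2.3 + 4.3 + 1.2) / 5 = 1.4200%
Mean R_m = (11.3 − 5.8 − 1.8 + 0.3 − 6.0) / 5 = -0.4000%
Σ(R_i − R̄_i)(R_m − R̄_m) = 85.7700  ⇒  Cov = 85.7700 / 5 = 17.1540
Σ(R_m − R̄_m)² = 199.8600  ⇒  Var(R_m) = 199.8600 / 5 = 39.9720
β = Cov / Var(R_m) = 17.1540 / 39.9720 = 0.4292
E(R) = R_f + β × MRP = 3.0% + 0.4292 × 6.3% = 5.70%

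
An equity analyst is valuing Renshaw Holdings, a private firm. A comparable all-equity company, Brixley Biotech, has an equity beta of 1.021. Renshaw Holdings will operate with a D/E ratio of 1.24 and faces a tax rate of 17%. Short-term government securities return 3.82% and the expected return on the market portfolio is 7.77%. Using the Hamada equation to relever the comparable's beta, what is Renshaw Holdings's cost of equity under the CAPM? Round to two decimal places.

β_L = β_U × [1 + (1 − t)(D/E)] = 1.021 × [1 + (1 − 0.17) × 1.24]
    = 1.021 × [1 + 0.83 × 1.24] = 1.021 × 2.0292 = 2.0718
MRP = 7.77% − 3.82% = 3.95%
E(R) = R_f + β_L × MRP = 3.82% + 2.0718 × 3.95% = 12.00%

12.00%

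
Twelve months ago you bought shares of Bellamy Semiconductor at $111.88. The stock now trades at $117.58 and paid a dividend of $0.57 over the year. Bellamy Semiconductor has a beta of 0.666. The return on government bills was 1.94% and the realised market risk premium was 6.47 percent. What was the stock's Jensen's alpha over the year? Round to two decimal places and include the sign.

-0.64%

Realised HPR = (P1 + D1 − P0) / P0 = (117.58 + 0.57 − 111.88) / 111.88 = 6.27 / 111.88 = 5.6042%
CAPM required = R_f + β·MRP = 1.94% + 0.666 × 6.47% = 6.24902%
α = realised − required = 5.6042% − 6.24902% = -0.64%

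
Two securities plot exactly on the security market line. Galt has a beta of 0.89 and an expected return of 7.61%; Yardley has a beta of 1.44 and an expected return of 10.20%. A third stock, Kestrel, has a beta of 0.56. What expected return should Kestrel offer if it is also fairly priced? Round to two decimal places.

6.06%

MRP (SML slope) = (10.20% − 7.61%) / (1.44 − 0.89) = 2.59% / 0.55 = 4.7091%
R_f (intercept) = 7.61% − 0.89 × 4.7091% = 3.4189%
E(R_Kestrel) = R_f + β × MRP = 3.4189% + 0.56 × 4.7091% = 6.06%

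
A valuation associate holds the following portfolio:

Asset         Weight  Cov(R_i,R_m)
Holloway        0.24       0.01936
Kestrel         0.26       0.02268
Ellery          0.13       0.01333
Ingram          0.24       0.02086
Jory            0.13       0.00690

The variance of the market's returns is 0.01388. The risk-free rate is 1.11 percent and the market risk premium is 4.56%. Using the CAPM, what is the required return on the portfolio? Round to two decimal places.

β_Holloway = 0.01936 / 0.01388 = 1.3948
β_Kestrel = 0.02268 / 0.01388 = 1.6340
β_Ellery = 0.01333 / 0.01388 = 0.9604
β_Ingram = 0.02086 / 0.01388 = 1.5029
β_Jory = 0.00690 / 0.01388 = 0.4971
β_P = Σ w_i β_i = 0.24×1.3948 + 0.26×1.6340 + 0.13×0.9604 + 0.24×1.5029 + 0.13×0.4971 = 1.3098
E(R_P) = R_f + β_P × MRP = 1.11% + 1.3098 × 4.56% = 7.08%

7.08%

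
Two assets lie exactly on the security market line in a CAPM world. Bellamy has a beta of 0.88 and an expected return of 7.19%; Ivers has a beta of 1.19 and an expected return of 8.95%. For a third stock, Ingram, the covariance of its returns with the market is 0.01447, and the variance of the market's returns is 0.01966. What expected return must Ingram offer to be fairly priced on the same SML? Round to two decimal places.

6.37%

MRP = (8.95% − 7.19%) / (1.19 − 0.88) = 5.6774%
R_f = 7.19% − 0.88 × 5.6774% = 2.1939%
β_Ingram = Cov / Var(R_m) = 0.01447 / 0.01966 = 0.7360
E(R_Ingram) = R_f + β × MRP = 2.1939% + 0.7360 × 5.6774% = 6.37%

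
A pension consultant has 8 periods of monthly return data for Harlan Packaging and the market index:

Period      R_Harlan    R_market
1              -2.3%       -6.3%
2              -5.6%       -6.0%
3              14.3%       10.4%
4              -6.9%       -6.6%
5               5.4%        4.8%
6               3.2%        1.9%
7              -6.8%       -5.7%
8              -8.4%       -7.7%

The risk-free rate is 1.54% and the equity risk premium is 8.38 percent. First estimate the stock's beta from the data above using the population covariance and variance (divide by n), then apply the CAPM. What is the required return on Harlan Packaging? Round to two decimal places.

11.17%

Mean R_i = (-2.3 − 5.6 + 14.3 − 6.9 + 5.4 + 3.2 − 6.8 − 8.4) / 8 = -0.8875%
Mean R_m = (-6.3 − 6.0 + 10.4 − 6.6 + 4.8 + 1.9 − 5.7 − 7.7) / 8 = -1.9000%
Σ(R_i − R̄_i)(R_m − R̄_m) = 364.3000  ⇒  Cov = 364.3000 / 8 = 45.5375
Σ(R_m − R̄_m)² = 316.9600  ⇒  Var(R_m) = 316.9600 / 8 = 39.6200
β = Cov / Var(R_m) = 45.5375 / 39.6200 = 1.1494
E(R) = R_f + β × MRP = 1.54% + 1.1494 × 8.38% = 11.17%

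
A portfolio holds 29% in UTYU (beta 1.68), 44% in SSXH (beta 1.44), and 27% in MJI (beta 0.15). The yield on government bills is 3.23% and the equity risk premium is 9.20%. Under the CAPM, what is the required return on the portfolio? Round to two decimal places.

β_P = Σ w_i β_i = 0.29×1.68 + 0.44×1.44 + 0.27×0.15 = 1.1613
E(R_P) = R_f + β_P × MRP = 3.23% + 1.1613 × 9.20% = 13.91%

13.91%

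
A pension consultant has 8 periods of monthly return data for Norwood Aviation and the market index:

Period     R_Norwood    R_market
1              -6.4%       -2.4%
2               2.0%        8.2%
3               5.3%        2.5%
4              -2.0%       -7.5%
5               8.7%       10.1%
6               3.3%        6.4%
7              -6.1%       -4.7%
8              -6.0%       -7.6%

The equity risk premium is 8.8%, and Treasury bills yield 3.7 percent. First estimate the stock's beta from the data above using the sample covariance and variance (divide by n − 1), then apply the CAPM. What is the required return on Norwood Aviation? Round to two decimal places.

Mean R_i = (-6.4 + 2.0 + 5.3 − 2.0 + 8.7 + 3.3 − 6.1 − 6.0) / 8 = -0.1500%
Mean R_m = (-2.4 + 8.2 + 2.5 − 7.5 + 10.1 + 6.4 − 4.7 − 7.6) / 8 = 0.6250%
Σ(R_i − R̄_i)(R_m − R̄_m) = 244.0200  ⇒  Cov = 244.0200 / 7 = 34.8600
Σ(R_m − R̄_m)² = 355.1950  ⇒  Var(R_m) = 355.1950 / 7 = 50.7421
β = Cov / Var(R_m) = 34.8600 / 50.7421 = 0.6870
E(R) = R_f + β × MRP = 3.7% + 0.6870 × 8.8% = 9.75%

9.75%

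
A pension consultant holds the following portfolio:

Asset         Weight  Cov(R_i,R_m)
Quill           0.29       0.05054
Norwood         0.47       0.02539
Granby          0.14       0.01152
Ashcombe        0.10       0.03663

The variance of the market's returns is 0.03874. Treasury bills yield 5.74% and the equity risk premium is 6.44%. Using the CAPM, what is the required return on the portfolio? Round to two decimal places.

11.04%

β_Quill = 0.05054 / 0.03874 = 1.3046
β_Norwood = 0.02539 / 0.03874 = 0.6554
β_Granby = 0.01152 / 0.03874 = 0.2974
β_Ashcombe = 0.03663 / 0.03874 = 0.9455
β_P = Σ w_i β_i = 0.29×1.3046 + 0.47×0.6554 + 0.14×0.2974 + 0.10×0.9455 = 0.8226
E(R_P) = R_f + β_P × MRP = 5.74% + 0.8226 × 6.44% = 11.04%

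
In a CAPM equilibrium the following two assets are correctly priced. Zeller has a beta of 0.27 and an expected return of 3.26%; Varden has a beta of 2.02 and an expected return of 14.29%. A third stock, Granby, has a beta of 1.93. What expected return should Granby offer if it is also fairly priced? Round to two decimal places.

13.72%

MRP (SML slope) = (14.29% − 3.26%) / (2.02 − 0.27) = 11.03% / 1.75 = 6.3029%
R_f (intercept) = 3.26% − 0.27 × 6.3029% = 1.5582%
E(R_Granby) = R_f + β × MRP = 1.5582% + 1.93 × 6.3029% = 13.72%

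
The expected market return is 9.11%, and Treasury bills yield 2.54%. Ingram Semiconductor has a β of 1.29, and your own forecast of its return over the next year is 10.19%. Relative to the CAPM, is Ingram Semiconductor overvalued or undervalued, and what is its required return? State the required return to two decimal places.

Overvalued; required return 11.02%

MRP = 9.11% − 2.54% = 6.57%
Required return = R_f + β·MRP = 2.54% + 1.29 × 6.57% = 11.02%
Forecast 10.19% < required 11.02% → the stock plots below the SML → overvalued.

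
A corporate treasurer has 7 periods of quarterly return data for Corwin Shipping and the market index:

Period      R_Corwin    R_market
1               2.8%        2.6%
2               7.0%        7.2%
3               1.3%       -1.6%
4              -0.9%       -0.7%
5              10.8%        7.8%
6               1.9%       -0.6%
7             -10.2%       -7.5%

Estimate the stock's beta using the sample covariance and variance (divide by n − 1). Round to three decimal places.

1.181

Mean R_i = (2.8 + 7.0 + 1.3 − 0.9 + 10.8 + 1.9 − 10.2) / 7 = 1.8143%
Mean R_m = (2.6 + 7.2 − 1.6 − 0.7 + 7.8 − 0.6 − 7.5) / 7 = 1.0286%
Σ(R_i − R̄_i)(R_m − R̄_m) = 202.7671  ⇒  Cov = 202.7671 / 6 = 33.7945
Σ(R_m − R̄_m)² = 171.6943  ⇒  Var(R_m) = 171.6943 / 6 = 28.6157
β = Cov / Var(R_m) = 33.7945 / 28.6157 = 1.1810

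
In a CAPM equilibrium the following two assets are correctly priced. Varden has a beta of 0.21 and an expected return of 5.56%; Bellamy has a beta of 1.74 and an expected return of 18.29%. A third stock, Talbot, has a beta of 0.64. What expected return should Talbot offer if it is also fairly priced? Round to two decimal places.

MRP (SML slope) = (18.29% − 5.56%) / (1.74 − 0.21) = 12.73% / 1.53 = 8.3203%
R_f (intercept) = 5.56% − 0.21 × 8.3203% = 3.8127%
E(R_Talbot) = R_f + β × MRP = 3.8127% + 0.64 × 8.3203% = 9.14%

9.14%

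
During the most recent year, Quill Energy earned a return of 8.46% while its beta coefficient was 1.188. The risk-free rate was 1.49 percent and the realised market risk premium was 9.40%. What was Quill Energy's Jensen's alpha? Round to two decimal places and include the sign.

-4.20%

CAPM benchmark = R_f + β(R_m − R_f) = 1.49% + 1.188 × 9.40% = 12.65720%
α = actual − benchmark = 8.46% − 12.65720% = -4.20%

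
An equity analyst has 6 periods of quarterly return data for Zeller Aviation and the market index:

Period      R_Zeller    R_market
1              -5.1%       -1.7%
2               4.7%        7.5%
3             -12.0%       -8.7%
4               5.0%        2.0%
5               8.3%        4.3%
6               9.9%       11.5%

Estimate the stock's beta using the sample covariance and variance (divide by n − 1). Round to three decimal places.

1.113

Mean R_i = (-5.1 + 4.7 − 12.0 + 5.0 + 8.3 + 9.9) / 6 = 1.8000%
Mean R_m = (-1.7 + 7.5 − 8.7 + 2.0 + 4.3 + 11.5) / 6 = 2.4833%
Σ(R_i − R̄_i)(R_m − R̄_m) = 281.0400  ⇒  Cov = 281.0400 / 5 = 56.2080
Σ(R_m − R̄_m)² = 252.5683  ⇒  Var(R_m) = 252.5683 / 5 = 50.5137
β = Cov / Var(R_m) = 56.2080 / 50.5137 = 1.1127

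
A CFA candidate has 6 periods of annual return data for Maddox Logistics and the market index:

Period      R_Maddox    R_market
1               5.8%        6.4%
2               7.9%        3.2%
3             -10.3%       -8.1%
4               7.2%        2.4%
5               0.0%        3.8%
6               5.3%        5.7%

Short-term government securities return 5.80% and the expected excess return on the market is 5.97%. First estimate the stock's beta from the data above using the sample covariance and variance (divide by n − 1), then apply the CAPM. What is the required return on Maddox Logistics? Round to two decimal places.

Mean R_i = (5.8 + 7.9 − 10.3 + 7.2 + 0.0 + 5.3) / 6 = 2.6500%
Mean R_m = (6.4 + 3.2 − 8.1 + 2.4 + 3.8 + 5.7) / 6 = 2.2333%
Σ(R_i − R̄_i)(R_m − R̄_m) = 157.8100  ⇒  Cov = 157.8100 / 5 = 31.5620
Σ(R_m − R̄_m)² = 139.5733  ⇒  Var(R_m) = 139.5733 / 5 = 27.9147
β = Cov / Var(R_m) = 31.5620 / 27.9147 = 1.1307
E(R) = R_f + β × MRP = 5.80% + 1.1307 × 5.97% = 12.55%

12.55%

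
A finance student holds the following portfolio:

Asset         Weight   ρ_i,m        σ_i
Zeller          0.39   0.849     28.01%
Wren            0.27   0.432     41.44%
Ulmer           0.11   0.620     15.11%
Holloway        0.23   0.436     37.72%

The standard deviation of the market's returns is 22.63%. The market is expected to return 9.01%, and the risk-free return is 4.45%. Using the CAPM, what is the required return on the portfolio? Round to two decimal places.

β_Zeller = 0.849 × 28.01% / 22.63% = 1.0508
β_Wren = 0.432 × 41.44% / 22.63% = 0.7911
β_Ulmer = 0.620 × 15.11% / 22.63% = 0.4140
β_Holloway = 0.436 × 37.72% / 22.63% = 0.7267
β_P = Σ w_i β_i = 0.39×1.0508 + 0.27×0.7911 + 0.11×0.4140 + 0.23×0.7267 = 0.8361
MRP = 9.01% − 4.45% = 4.56%
E(R_P) = R_f + β_P × MRP = 4.45% + 0.8361 × 4.56% = 8.26%

8.26%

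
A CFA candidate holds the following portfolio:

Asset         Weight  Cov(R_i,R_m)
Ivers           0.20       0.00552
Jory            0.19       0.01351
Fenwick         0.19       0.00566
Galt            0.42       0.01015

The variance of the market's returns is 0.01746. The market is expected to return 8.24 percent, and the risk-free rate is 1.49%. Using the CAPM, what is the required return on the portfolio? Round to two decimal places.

4.97%

β_Ivers = 0.00552 / 0.01746 = 0.3162
β_Jory = 0.01351 / 0.01746 = 0.7738
β_Fenwick = 0.00566 / 0.01746 = 0.3242
β_Galt = 0.01015 / 0.01746 = 0.5813
β_P = Σ w_i β_i = 0.20×0.3162 + 0.19×0.7738 + 0.19×0.3242 + 0.42×0.5813 = 0.5160
MRP = 8.24% − 1.49% = 6.75%
E(R_P) = R_f + β_P × MRP = 1.49% + 0.5160 × 6.75% = 4.97%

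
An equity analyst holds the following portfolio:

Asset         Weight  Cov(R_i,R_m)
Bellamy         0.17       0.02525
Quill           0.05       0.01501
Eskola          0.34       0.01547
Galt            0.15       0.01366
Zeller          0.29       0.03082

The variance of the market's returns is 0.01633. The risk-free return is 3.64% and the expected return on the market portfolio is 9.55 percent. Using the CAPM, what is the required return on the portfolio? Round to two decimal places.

11.34%

β_Bellamy = 0.02525 / 0.01633 = 1.5462
β_Quill = 0.01501 / 0.01633 = 0.9192
β_Eskola = 0.01547 / 0.01633 = 0.9473
β_Galt = 0.01366 / 0.01633 = 0.8365
β_Zeller = 0.03082 / 0.01633 = 1.8873
β_P = Σ w_i β_i = 0.17×1.5462 + 0.05×0.9192 + 0.34×0.9473 + 0.15×0.8365 + 0.29×1.8873 = 1.3037
MRP = 9.55% − 3.64% = 5.91%
E(R_P) = R_f + β_P × MRP = 3.64% + 1.3037 × 5.91% = 11.34%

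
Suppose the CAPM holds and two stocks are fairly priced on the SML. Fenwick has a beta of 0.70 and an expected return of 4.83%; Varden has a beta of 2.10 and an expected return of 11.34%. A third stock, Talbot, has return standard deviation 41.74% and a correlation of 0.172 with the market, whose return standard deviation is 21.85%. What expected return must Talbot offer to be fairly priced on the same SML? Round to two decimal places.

3.10%

MRP = (11.34% − 4.83%) / (2.10 − 0.70) = 4.6500%
R_f = 4.83% − 0.70 × 4.6500% = 1.5750%
β_Talbot = ρ·σ_i/σ_m = 0.172 × 41.74 / 21.85 = 0.3286
E(R_Talbot) = R_f + β × MRP = 1.5750% + 0.3286 × 4.6500% = 3.10%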